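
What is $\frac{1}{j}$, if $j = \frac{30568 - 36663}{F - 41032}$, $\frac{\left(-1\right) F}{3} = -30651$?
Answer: $- \frac{50921}{6095} \approx -8.3546$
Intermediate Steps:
$F = 91953$ ($F = \left(-3\right) \left(-30651\right) = 91953$)
$j = - \frac{6095}{50921}$ ($j = \frac{30568 - 36663}{91953 - 41032} = - \frac{6095}{50921} \approx -0.1197$)
$\frac{1}{j} = \frac{1}{- \frac{6095}{50921}} = - \frac{50921}{6095}$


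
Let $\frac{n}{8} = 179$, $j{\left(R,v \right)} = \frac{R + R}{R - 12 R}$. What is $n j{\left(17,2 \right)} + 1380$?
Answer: $\frac{12316}{11} \approx 1119.6$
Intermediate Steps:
$j{\left(R,v \right)} = - \frac{2}{11}$ ($j{\left(R,v \right)} = \frac{2 R}{\left(-11\right) R} = 2 R \left(- \frac{1}{11 R}\right) = - \frac{2}{11}$)
$n = 1432$ ($n = 8 \cdot 179 = 1432$)
$n j{\left(17,2 \right)} + 1380 = 1432 \left(- \frac{2}{11}\right) + 1380 = - \frac{2864}{11} + 1380 = \frac{12316}{11}$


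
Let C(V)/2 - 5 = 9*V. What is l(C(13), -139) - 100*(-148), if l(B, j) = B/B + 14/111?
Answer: 1642925/111 ≈ 14801.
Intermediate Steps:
C(V) = 10 + 18*V (C(V) = 10 + 2*(9*V) = 10 + 18*V)
l(B, j) = 125/111 (l(B, j) = 1 + 14*(1/111) = 1 + 14/111 = 125/111)
l(C(13), -139) - 100*(-148) = 125/111 - 100*(-148) = 125/111 + 14800 = 1642925/111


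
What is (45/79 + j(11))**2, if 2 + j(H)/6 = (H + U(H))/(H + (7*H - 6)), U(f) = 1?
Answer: 1168204041/10491121 ≈ 111.35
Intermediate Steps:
j(H) = -12 + 6*(1 + H)/(-6 + 8*H) (j(H) = -12 + 6*((H + 1)/(H + (7*H - 6))) = -12 + 6*((1 + H)/(H + (-6 + 7*H))) = -12 + 6*((1 + H)/(-6 + 8*H)) = -12 + 6*(1 + H)/(-6 + 8*H))
(45/79 + j(11))**2 = (45/79 + 3*(13 - 15*11)/(-3 + 4*11))**2 = (45*(1/79) + 3*(13 - 165)/(-3 + 44))**2 = (45/79 + 3*(-152)/41)**2 = (45/79 + 3*(1/41)*(-152))**2 = (45/79 - 456/41)**2 = (-34179/3239)**2 = 1168204041/10491121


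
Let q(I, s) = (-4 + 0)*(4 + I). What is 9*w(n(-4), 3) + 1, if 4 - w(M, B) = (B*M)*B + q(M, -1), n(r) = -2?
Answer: 271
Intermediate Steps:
q(I, s) = -16 - 4*I (q(I, s) = -4*(4 + I) = -16 - 4*I)
w(M, B) = 20 + 4*M - M*B² (w(M, B) = 4 - ((B*M)*B + (-16 - 4*M)) = 4 - (M*B² + (-16 - 4*M)) = 4 - (-16 - 4*M + M*B²) = 4 + (16 + 4*M - M*B²) = 20 + 4*M - M*B²)
9*w(n(-4), 3) + 1 = 9*(20 + 4*(-2) - 1*(-2)*3²) + 1 = 9*(20 - 8 - 1*(-2)*9) + 1 = 9*(20 - 8 + 18) + 1 = 9*30 + 1 = 270 + 1 = 271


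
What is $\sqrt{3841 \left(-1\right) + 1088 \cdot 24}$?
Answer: $\sqrt{22271} \approx 149.23$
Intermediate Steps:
$\sqrt{3841 \left(-1\right) + 1088 \cdot 24} = \sqrt{-3841 + 26112} = \sqrt{22271}$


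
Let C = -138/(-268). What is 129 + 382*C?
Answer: 21822/67 ≈ 325.70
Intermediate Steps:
C = 69/134 (C = -138*(-1/268) = 69/134 ≈ 0.51493)
129 + 382*C = 129 + 382*(69/134) = 129 + 13179/67 = 21822/67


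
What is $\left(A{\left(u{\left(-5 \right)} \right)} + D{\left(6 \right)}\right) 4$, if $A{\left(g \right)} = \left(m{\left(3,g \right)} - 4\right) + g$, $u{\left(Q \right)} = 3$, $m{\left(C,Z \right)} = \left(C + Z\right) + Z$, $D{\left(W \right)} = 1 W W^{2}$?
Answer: $896$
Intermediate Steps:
$D{\left(W \right)} = W^{3}$ ($D{\left(W \right)} = W W^{2} = W^{3}$)
$m{\left(C,Z \right)} = C + 2 Z$
$A{\left(g \right)} = -1 + 3 g$ ($A{\left(g \right)} = \left(\left(3 + 2 g\right) - 4\right) + g = \left(-1 + 2 g\right) + g = -1 + 3 g$)
$\left(A{\left(u{\left(-5 \right)} \right)} + D{\left(6 \right)}\right) 4 = \left(\left(-1 + 3 \cdot 3\right) + 6^{3}\right) 4 = \left(\left(-1 + 9\right) + 216\right) 4 = \left(8 + 216\right) 4 = 224 \cdot 4 = 896$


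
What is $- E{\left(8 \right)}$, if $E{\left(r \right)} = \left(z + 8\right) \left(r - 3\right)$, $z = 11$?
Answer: $-95$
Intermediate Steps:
$E{\left(r \right)} = -57 + 19 r$ ($E{\left(r \right)} = \left(11 + 8\right) \left(r - 3\right) = 19 \left(-3 + r\right) = -57 + 19 r$)
$- E{\left(8 \right)} = - (-57 + 19 \cdot 8) = - (-57 + 152) = \left(-1\right) 95 = -95$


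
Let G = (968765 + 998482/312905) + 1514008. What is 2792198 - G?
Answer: 96819631143/312905 ≈ 3.0942e+5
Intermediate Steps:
G = 776873084047/312905 (G = (968765 + 998482*(1/312905)) + 1514008 = (968765 + 998482/312905) + 1514008 = 303132410807/312905 + 1514008 = 776873084047/312905 ≈ 2.4828e+6)
2792198 - G = 2792198 - 1*776873084047/312905 = 2792198 - 776873084047/312905 = 96819631143/312905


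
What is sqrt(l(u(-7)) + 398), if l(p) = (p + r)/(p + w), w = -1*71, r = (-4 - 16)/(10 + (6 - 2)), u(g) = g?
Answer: sqrt(118682382)/546 ≈ 19.953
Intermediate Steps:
r = -10/7 (r = -20/(10 + 4) = -20/14 = -20*1/14 = -10/7 ≈ -1.4286)
w = -71
l(p) = (-10/7 + p)/(-71 + p) (l(p) = (p - 10/7)/(p - 71) = (-10/7 + p)/(-71 + p))
sqrt(l(u(-7)) + 398) = sqrt((-10/7 - 7)/(-71 - 7) + 398) = sqrt(-59/7/(-78) + 398) = sqrt(-1/78*(-59/7) + 398) = sqrt(59/546 + 398) = sqrt(217367/546) = sqrt(118682382)/546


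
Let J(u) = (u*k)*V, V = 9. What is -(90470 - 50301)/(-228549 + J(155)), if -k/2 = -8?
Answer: 40169/206229 ≈ 0.19478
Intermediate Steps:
k = 16 (k = -2*(-8) = 16)
J(u) = 144*u (J(u) = (u*16)*9 = (16*u)*9 = 144*u)
-(90470 - 50301)/(-228549 + J(155)) = -(90470 - 50301)/(-228549 + 144*155) = -40169/(-228549 + 22320) = -40169/(-206229) = -40169*(-1)/206229 = -1*(-40169/206229) = 40169/206229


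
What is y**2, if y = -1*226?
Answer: 51076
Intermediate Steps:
y = -226
y**2 = (-226)**2 = 51076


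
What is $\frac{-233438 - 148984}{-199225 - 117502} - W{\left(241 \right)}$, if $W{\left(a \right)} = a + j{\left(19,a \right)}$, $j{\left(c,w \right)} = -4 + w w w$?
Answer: $- \frac{4433467515644}{316727} \approx -1.3998 \cdot 10^{7}$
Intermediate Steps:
$j{\left(c,w \right)} = -4 + w^{3}$ ($j{\left(c,w \right)} = -4 + w w^{2} = -4 + w^{3}$)
$W{\left(a \right)} = -4 + a + a^{3}$ ($W{\left(a \right)} = a + \left(-4 + a^{3}\right) = -4 + a + a^{3}$)
$\frac{-233438 - 148984}{-199225 - 117502} - W{\left(241 \right)} = \frac{-233438 - 148984}{-199225 - 117502} - \left(-4 + 241 + 241^{3}\right) = - \frac{382422}{-316727} - \left(-4 + 241 + 13997521\right) = \left(-382422\right) \left(- \frac{1}{316727}\right) - 13997758 = \frac{382422}{316727} - 13997758 = - \frac{4433467515644}{316727}$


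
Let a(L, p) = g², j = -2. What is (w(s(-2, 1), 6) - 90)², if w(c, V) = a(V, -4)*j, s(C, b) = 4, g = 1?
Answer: 8464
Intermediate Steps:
a(L, p) = 1 (a(L, p) = 1² = 1)
w(c, V) = -2 (w(c, V) = 1*(-2) = -2)
(w(s(-2, 1), 6) - 90)² = (-2 - 90)² = (-92)² = 8464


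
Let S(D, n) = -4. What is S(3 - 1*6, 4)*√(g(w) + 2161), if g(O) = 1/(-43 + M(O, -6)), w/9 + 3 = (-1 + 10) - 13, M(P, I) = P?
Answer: -2*√24280890/53 ≈ -185.95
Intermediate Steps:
w = -63 (w = -27 + 9*((-1 + 10) - 13) = -27 + 9*(9 - 13) = -27 + 9*(-4) = -27 - 36 = -63)
g(O) = 1/(-43 + O)
S(3 - 1*6, 4)*√(g(w) + 2161) = -4*√(1/(-43 - 63) + 2161) = -4*√(1/(-106) + 2161) = -4*√(-1/106 + 2161) = -2*√24280890/53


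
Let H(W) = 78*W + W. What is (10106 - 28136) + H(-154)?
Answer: -30196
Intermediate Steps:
H(W) = 79*W
(10106 - 28136) + H(-154) = (10106 - 28136) + 79*(-154) = -18030 - 12166 = -30196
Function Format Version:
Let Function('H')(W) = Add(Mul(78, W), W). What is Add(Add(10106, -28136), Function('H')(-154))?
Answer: -30196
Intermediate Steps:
Function('H')(W) = Mul(79, W)
Add(Add(10106, -28136), Function('H')(-154)) = Add(Add(10106, -28136), Mul(79, -154)) = Add(-18030, -12166) = -30196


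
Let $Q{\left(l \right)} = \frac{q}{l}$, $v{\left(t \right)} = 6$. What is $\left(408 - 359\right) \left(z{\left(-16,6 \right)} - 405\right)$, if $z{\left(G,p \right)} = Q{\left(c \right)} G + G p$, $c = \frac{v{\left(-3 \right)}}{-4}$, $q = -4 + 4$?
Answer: $-24549$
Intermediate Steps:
$q = 0$
$c = - \frac{3}{2}$ ($c = \frac{6}{-4} = 6 \left(- \frac{1}{4}\right) = - \frac{3}{2} \approx -1.5$)
$Q{\left(l \right)} = 0$ ($Q{\left(l \right)} = \frac{0}{l} = 0$)
$z{\left(G,p \right)} = G p$ ($z{\left(G,p \right)} = 0 G + G p = 0 + G p = G p$)
$\left(408 - 359\right) \left(z{\left(-16,6 \right)} - 405\right) = \left(408 - 359\right) \left(\left(-16\right) 6 - 405\right) = 49 \left(-96 - 405\right) = 49 \left(-501\right) = -24549$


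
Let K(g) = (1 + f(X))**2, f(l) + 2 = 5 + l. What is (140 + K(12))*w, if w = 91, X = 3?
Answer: 17199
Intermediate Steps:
f(l) = 3 + l (f(l) = -2 + (5 + l) = 3 + l)
K(g) = 49 (K(g) = (1 + (3 + 3))**2 = (1 + 6)**2 = 7**2 = 49)
(140 + K(12))*w = (140 + 49)*91 = 189*91 = 17199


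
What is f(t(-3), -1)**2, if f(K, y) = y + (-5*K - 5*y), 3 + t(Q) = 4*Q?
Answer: 6241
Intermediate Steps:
t(Q) = -3 + 4*Q
f(K, y) = -5*K - 4*y
f(t(-3), -1)**2 = (-5*(-3 + 4*(-3)) - 4*(-1))**2 = (-5*(-3 - 12) + 4)**2 = (-5*(-15) + 4)**2 = (75 + 4)**2 = 79**2 = 6241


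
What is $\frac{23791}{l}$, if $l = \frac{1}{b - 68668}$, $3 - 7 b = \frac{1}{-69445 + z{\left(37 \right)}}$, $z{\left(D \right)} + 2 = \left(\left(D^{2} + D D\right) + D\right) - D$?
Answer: $- \frac{762863533776396}{466963} \approx -1.6337 \cdot 10^{9}$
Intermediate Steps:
$z{\left(D \right)} = -2 + 2 D^{2}$ ($z{\left(D \right)} = -2 - \left(- D^{2} - D D\right) = -2 + \left(\left(\left(D^{2} + D^{2}\right) + D\right) - D\right) = -2 + \left(\left(2 D^{2} + D\right) - D\right) = -2 + \left(\left(D + 2 D^{2}\right) - D\right) = -2 + 2 D^{2}$)
$b = \frac{200128}{466963}$ ($b = \frac{3}{7} - \frac{1}{7 \left(-69445 - \left(2 - 2 \cdot 37^{2}\right)\right)} = \frac{3}{7} - \frac{1}{7 \left(-69445 + \left(-2 + 2 \cdot 1369\right)\right)} = \frac{3}{7} - \frac{1}{7 \left(-69445 + \left(-2 + 2738\right)\right)} = \frac{3}{7} - \frac{1}{7 \left(-69445 + 2736\right)} = \frac{3}{7} - \frac{1}{7 \left(-66709\right)} = \frac{3}{7} - - \frac{1}{466963} = \frac{3}{7} + \frac{1}{466963} = \frac{200128}{466963} \approx 0.42857$)
$l = - \frac{466963}{32065215156}$ ($l = \frac{1}{\frac{200128}{466963} - 68668} = \frac{1}{- \frac{32065215156}{466963}} = - \frac{466963}{32065215156} \approx -1.4563 \cdot 10^{-5}$)
$\frac{23791}{l} = \frac{23791}{- \frac{466963}{32065215156}} = 23791 \left(- \frac{32065215156}{466963}\right) = - \frac{762863533776396}{466963}$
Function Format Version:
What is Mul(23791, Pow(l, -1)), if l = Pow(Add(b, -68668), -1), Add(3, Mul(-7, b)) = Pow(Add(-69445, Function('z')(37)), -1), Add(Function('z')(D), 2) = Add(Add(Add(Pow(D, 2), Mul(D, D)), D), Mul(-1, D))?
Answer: Rational(-762863533776396, 466963) ≈ -1.6337e+9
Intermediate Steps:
Function('z')(D) = Add(-2, Mul(2, Pow(D, 2))) (Function('z')(D) = Add(-2, Add(Add(Add(Pow(D, 2), Mul(D, D)), D), Mul(-1, D))) = Add(-2, Add(Add(Add(Pow(D, 2), Pow(D, 2)), D), Mul(-1, D))) = Add(-2, Add(Add(Mul(2, Pow(D, 2)), D), Mul(-1, D))) = Add(-2, Add(Add(D, Mul(2, Pow(D, 2))), Mul(-1, D))) = Add(-2, Mul(2, Pow(D, 2))))
b = Rational(200128, 466963) (b = Add(Rational(3, 7), Mul(Rational(-1, 7), Pow(Add(-69445, Add(-2, Mul(2, Pow(37, 2)))), -1))) = Add(Rational(3, 7), Mul(Rational(-1, 7), Pow(Add(-69445, Add(-2, Mul(2, 1369))), -1))) = Add(Rational(3, 7), Mul(Rational(-1, 7), Pow(Add(-69445, Add(-2, 2738)), -1))) = Add(Rational(3, 7), Mul(Rational(-1, 7), Pow(Add(-69445, 2736), -1))) = Add(Rational(3, 7), Mul(Rational(-1, 7), Pow(-66709, -1))) = Add(Rational(3, 7), Mul(Rational(-1, 7), Rational(-1, 66709))) = Add(Rational(3, 7), Rational(1, 466963)) = Rational(200128, 466963) ≈ 0.42857)
l = Rational(-466963, 32065215156) (l = Pow(Add(Rational(200128, 466963), -68668), -1) = Pow(Rational(-32065215156, 466963), -1) = Rational(-466963, 32065215156) ≈ -1.4563e-5)
Mul(23791, Pow(l, -1)) = Mul(23791, Pow(Rational(-466963, 32065215156), -1)) = Mul(23791, Rational(-32065215156, 466963)) = Rational(-762863533776396, 466963)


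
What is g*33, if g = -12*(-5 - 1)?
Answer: 2376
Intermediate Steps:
g = 72 (g = -12*(-6) = 72)
g*33 = 72*33 = 2376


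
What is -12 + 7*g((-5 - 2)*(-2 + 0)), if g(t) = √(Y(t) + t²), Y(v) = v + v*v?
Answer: -12 + 7*√406 ≈ 129.05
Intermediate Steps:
Y(v) = v + v²
g(t) = √(t² + t*(1 + t)) (g(t) = √(t*(1 + t) + t²) = √(t² + t*(1 + t)))
-12 + 7*g((-5 - 2)*(-2 + 0)) = -12 + 7*√(((-5 - 2)*(-2 + 0))*(1 + 2*((-5 - 2)*(-2 + 0)))) = -12 + 7*√((-7*(-2))*(1 + 2*(-7*(-2)))) = -12 + 7*√(14*(1 + 2*14)) = -12 + 7*√(14*(1 + 28)) = -12 + 7*√(14*29) = -12 + 7*√406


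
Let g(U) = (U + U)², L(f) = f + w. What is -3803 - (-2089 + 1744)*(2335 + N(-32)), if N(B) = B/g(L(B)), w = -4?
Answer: 43295573/54 ≈ 8.0177e+5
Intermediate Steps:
L(f) = -4 + f (L(f) = f - 4 = -4 + f)
g(U) = 4*U² (g(U) = (2*U)² = 4*U²)
N(B) = B/(4*(-4 + B)²) (N(B) = B/((4*(-4 + B)²)) = B*(1/(4*(-4 + B)²)) = B/(4*(-4 + B)²))
-3803 - (-2089 + 1744)*(2335 + N(-32)) = -3803 - (-2089 + 1744)*(2335 + (¼)*(-32)/(-4 - 32)²) = -3803 - (-345)*(2335 + (¼)*(-32)/(-36)²) = -3803 - (-345)*(2335 + (¼)*(-32)*(1/1296)) = -3803 - (-345)*(2335 - 1/162) = -3803 - (-345)*378269/162 = -3803 - 1*(-43500935/54) = -3803 + 43500935/54 = 43295573/54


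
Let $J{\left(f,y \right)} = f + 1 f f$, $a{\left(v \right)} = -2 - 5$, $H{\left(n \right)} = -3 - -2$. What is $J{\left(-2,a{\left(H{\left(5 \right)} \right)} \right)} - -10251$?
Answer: $10253$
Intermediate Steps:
$H{\left(n \right)} = -1$ ($H{\left(n \right)} = -3 + 2 = -1$)
$a{\left(v \right)} = -7$
$J{\left(f,y \right)} = f + f^{2}$ ($J{\left(f,y \right)} = f + 1 f^{2} = f + f^{2}$)
$J{\left(-2,a{\left(H{\left(5 \right)} \right)} \right)} - -10251 = - 2 \left(1 - 2\right) - -10251 = \left(-2\right) \left(-1\right) + 10251 = 2 + 10251 = 10253$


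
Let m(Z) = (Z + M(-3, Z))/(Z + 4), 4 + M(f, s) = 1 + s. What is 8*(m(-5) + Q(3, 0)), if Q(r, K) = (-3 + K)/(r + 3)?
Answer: 100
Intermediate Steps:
M(f, s) = -3 + s (M(f, s) = -4 + (1 + s) = -3 + s)
Q(r, K) = (-3 + K)/(3 + r)
m(Z) = (-3 + 2*Z)/(4 + Z) (m(Z) = (Z + (-3 + Z))/(Z + 4) = (-3 + 2*Z)/(4 + Z))
8*(m(-5) + Q(3, 0)) = 8*((-3 + 2*(-5))/(4 - 5) + (-3 + 0)/(3 + 3)) = 8*((-3 - 10)/(-1) - 3/6) = 8*(-1*(-13) + (1/6)*(-3)) = 8*(13 - 1/2) = 8*(25/2) = 100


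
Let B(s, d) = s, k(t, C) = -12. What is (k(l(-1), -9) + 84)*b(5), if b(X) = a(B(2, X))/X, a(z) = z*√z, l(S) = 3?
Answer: 144*√2/5 ≈ 40.729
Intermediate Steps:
a(z) = z^(3/2)
b(X) = 2*√2/X (b(X) = 2^(3/2)/X = (2*√2)/X = 2*√2/X)
(k(l(-1), -9) + 84)*b(5) = (-12 + 84)*(2*√2/5) = 72*(2*√2*(⅕)) = 72*(2*√2/5) = 144*√2/5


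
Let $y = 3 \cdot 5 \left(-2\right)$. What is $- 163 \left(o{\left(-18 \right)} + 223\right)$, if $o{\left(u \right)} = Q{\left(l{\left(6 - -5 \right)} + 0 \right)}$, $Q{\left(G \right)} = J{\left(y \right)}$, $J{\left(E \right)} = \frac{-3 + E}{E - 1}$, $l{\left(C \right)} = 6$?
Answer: $- \frac{1132198}{31} \approx -36523.0$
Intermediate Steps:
$y = -30$ ($y = 15 \left(-2\right) = -30$)
$J{\left(E \right)} = \frac{-3 + E}{-1 + E}$
$Q{\left(G \right)} = \frac{33}{31}$ ($Q{\left(G \right)} = \frac{-3 - 30}{-1 - 30} = \frac{1}{-31} \left(-33\right) = \left(- \frac{1}{31}\right) \left(-33\right) = \frac{33}{31}$)
$o{\left(u \right)} = \frac{33}{31}$
$- 163 \left(o{\left(-18 \right)} + 223\right) = - 163 \left(\frac{33}{31} + 223\right) = \left(-163\right) \frac{6946}{31} = - \frac{1132198}{31}$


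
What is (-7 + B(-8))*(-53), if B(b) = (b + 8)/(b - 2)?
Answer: 371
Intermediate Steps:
B(b) = (8 + b)/(-2 + b)
(-7 + B(-8))*(-53) = (-7 + (8 - 8)/(-2 - 8))*(-53) = (-7 + 0/(-10))*(-53) = (-7 - ⅒*0)*(-53) = (-7 + 0)*(-53) = -7*(-53) = 371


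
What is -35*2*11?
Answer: -770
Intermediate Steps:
-35*2*11 = -5*14*11 = -70*11 = -770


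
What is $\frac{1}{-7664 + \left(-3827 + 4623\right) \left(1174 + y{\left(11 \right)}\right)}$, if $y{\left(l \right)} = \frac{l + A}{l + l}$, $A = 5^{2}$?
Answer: $\frac{11}{10209568} \approx 1.0774 \cdot 10^{-6}$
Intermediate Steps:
$A = 25$
$y{\left(l \right)} = \frac{25 + l}{2 l}$ ($y{\left(l \right)} = \frac{l + 25}{l + l} = \frac{25 + l}{2 l}$)
$\frac{1}{-7664 + \left(-3827 + 4623\right) \left(1174 + y{\left(11 \right)}\right)} = \frac{1}{-7664 + \left(-3827 + 4623\right) \left(1174 + \frac{25 + 11}{2 \cdot 11}\right)} = \frac{1}{-7664 + 796 \left(1174 + \frac{1}{2} \cdot \frac{1}{11} \cdot 36\right)} = \frac{1}{-7664 + 796 \left(1174 + \frac{18}{11}\right)} = \frac{1}{-7664 + 796 \cdot \frac{12932}{11}} = \frac{1}{-7664 + \frac{10293872}{11}} = \frac{1}{\frac{10209568}{11}} = \frac{11}{10209568}$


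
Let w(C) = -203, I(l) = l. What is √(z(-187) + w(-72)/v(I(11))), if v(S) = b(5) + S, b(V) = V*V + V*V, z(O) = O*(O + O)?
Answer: √260226915/61 ≈ 264.45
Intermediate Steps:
z(O) = 2*O² (z(O) = O*(2*O) = 2*O²)
b(V) = 2*V² (b(V) = V² + V² = 2*V²)
v(S) = 50 + S (v(S) = 2*5² + S = 2*25 + S = 50 + S)
√(z(-187) + w(-72)/v(I(11))) = √(2*(-187)² - 203/(50 + 11)) = √(2*34969 - 203/61) = √(69938 - 203*1/61) = √(69938 - 203/61) = √(4266015/61) = √260226915/61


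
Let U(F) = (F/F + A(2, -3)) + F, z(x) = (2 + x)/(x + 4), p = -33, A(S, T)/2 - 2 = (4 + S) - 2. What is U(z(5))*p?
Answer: -1364/3 ≈ -454.67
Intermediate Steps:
A(S, T) = 8 + 2*S (A(S, T) = 4 + 2*((4 + S) - 2) = 4 + 2*(2 + S) = 4 + (4 + 2*S) = 8 + 2*S)
z(x) = (2 + x)/(4 + x)
U(F) = 13 + F (U(F) = (F/F + (8 + 2*2)) + F = (1 + (8 + 4)) + F = (1 + 12) + F = 13 + F)
U(z(5))*p = (13 + (2 + 5)/(4 + 5))*(-33) = (13 + 7/9)*(-33) = (124/9)*(-33) = -1364/3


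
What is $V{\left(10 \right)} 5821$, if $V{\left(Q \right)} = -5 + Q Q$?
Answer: $552995$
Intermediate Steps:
$V{\left(Q \right)} = -5 + Q^{2}$
$V{\left(10 \right)} 5821 = \left(-5 + 10^{2}\right) 5821 = \left(-5 + 100\right) 5821 = 95 \cdot 5821 = 552995$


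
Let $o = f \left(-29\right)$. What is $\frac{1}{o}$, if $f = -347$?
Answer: $\frac{1}{10063} \approx 9.9374 \cdot 10^{-5}$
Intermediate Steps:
$o = 10063$ ($o = \left(-347\right) \left(-29\right) = 10063$)
$\frac{1}{o} = \frac{1}{10063}$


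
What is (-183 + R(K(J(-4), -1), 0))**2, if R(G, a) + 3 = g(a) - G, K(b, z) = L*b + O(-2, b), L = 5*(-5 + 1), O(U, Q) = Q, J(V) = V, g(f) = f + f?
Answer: 68644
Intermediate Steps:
g(f) = 2*f
L = -20 (L = 5*(-4) = -20)
K(b, z) = -19*b (K(b, z) = -20*b + b = -19*b)
R(G, a) = -3 - G + 2*a (R(G, a) = -3 + (2*a - G) = -3 + (-G + 2*a) = -3 - G + 2*a)
(-183 + R(K(J(-4), -1), 0))**2 = (-183 + (-3 - (-19)*(-4) + 2*0))**2 = (-183 + (-3 - 1*76 + 0))**2 = (-183 + (-3 - 76 + 0))**2 = (-183 - 79)**2 = (-262)**2 = 68644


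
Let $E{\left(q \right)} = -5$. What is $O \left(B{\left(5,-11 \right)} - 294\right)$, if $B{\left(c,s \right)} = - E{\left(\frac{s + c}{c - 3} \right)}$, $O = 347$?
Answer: $-100283$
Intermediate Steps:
$B{\left(c,s \right)} = 5$ ($B{\left(c,s \right)} = \left(-1\right) \left(-5\right) = 5$)
$O \left(B{\left(5,-11 \right)} - 294\right) = 347 \left(5 - 294\right) = 347 \left(-289\right) = -100283$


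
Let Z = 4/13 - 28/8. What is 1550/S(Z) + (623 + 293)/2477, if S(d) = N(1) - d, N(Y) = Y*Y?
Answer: 99922944/269993 ≈ 370.09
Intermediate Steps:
Z = -83/26 (Z = 4*(1/13) - 28*⅛ = 4/13 - 7/2 = -83/26 ≈ -3.1923)
N(Y) = Y²
S(d) = 1 - d (S(d) = 1² - d = 1 - d)
1550/S(Z) + (623 + 293)/2477 = 1550/(1 - 1*(-83/26)) + (623 + 293)/2477 = 1550/(1 + 83/26) + 916*(1/2477) = 1550/(109/26) + 916/2477 = 1550*(26/109) + 916/2477 = 40300/109 + 916/2477 = 99922944/269993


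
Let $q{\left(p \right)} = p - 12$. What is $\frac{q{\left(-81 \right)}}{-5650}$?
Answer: $\frac{93}{5650} \approx 0.01646$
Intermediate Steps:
$q{\left(p \right)} = -12 + p$
$\frac{q{\left(-81 \right)}}{-5650} = \frac{-12 - 81}{-5650} = \left(-93\right) \left(- \frac{1}{5650}\right) = \frac{93}{5650}$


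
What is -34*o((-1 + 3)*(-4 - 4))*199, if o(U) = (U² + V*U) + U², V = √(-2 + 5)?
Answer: -3464192 + 108256*√3 ≈ -3.2767e+6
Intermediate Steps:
V = √3 ≈ 1.7320
o(U) = 2*U² + U*√3 (o(U) = (U² + √3*U) + U² = (U² + U*√3) + U² = 2*U² + U*√3)
-34*o((-1 + 3)*(-4 - 4))*199 = -34*(-1 + 3)*(-4 - 4)*(√3 + 2*((-1 + 3)*(-4 - 4)))*199 = -34*2*(-8)*(√3 + 2*(2*(-8)))*199 = -(-544)*(√3 + 2*(-16))*199 = -(-544)*(√3 - 32)*199 = -(-544)*(-32 + √3)*199 = -34*(512 - 16*√3)*199 = (-17408 + 544*√3)*199 = -3464192 + 108256*√3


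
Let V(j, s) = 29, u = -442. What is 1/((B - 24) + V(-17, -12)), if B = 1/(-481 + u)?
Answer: 923/4614 ≈ 0.20004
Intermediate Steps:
B = -1/923 (B = 1/(-481 - 442) = 1/(-923) = -1/923 ≈ -0.0010834)
1/((B - 24) + V(-17, -12)) = 1/((-1/923 - 24) + 29) = 1/(-22153/923 + 29) = 1/(4614/923) = 923/4614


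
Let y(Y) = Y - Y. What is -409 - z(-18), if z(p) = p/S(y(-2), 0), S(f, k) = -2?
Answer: -418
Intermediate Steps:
y(Y) = 0
z(p) = -p/2 (z(p) = p/(-2) = p*(-½) = -p/2)
-409 - z(-18) = -409 - (-1)*(-18)/2 = -409 - 1*9 = -409 - 9 = -418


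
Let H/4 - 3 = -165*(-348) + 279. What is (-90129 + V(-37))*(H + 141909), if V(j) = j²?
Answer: -33082360920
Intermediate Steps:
H = 230808 (H = 12 + 4*(-165*(-348) + 279) = 12 + 4*(57420 + 279) = 12 + 4*57699 = 12 + 230796 = 230808)
(-90129 + V(-37))*(H + 141909) = (-90129 + (-37)²)*(230808 + 141909) = (-90129 + 1369)*372717 = -88760*372717 = -33082360920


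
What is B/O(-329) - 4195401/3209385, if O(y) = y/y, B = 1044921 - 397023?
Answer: 693116642443/1069795 ≈ 6.4790e+5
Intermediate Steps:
B = 647898
O(y) = 1
B/O(-329) - 4195401/3209385 = 647898/1 - 4195401/3209385 = 647898*1 - 4195401*1/3209385 = 647898 - 1398467/1069795 = 693116642443/1069795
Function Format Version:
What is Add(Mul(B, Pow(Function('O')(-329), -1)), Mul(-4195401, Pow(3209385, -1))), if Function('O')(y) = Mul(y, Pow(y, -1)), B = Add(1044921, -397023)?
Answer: Rational(693116642443, 1069795) ≈ 6.4790e+5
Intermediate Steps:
B = 647898
Function('O')(y) = 1
Add(Mul(B, Pow(Function('O')(-329), -1)), Mul(-4195401, Pow(3209385, -1))) = Add(Mul(647898, Pow(1, -1)), Mul(-4195401, Pow(3209385, -1))) = Add(Mul(647898, 1), Mul(-4195401, Rational(1, 3209385))) = Add(647898, Rational(-1398467, 1069795)) = Rational(693116642443, 1069795)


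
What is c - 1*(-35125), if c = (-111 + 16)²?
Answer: 44150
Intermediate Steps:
c = 9025 (c = (-95)² = 9025)
c - 1*(-35125) = 9025 - 1*(-35125) = 9025 + 35125 = 44150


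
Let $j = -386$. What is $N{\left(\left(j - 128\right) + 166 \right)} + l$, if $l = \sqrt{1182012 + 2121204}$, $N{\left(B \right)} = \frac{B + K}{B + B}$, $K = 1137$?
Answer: $- \frac{263}{232} + 12 \sqrt{22939} \approx 1816.3$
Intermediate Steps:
$N{\left(B \right)} = \frac{1137 + B}{2 B}$ ($N{\left(B \right)} = \frac{B + 1137}{B + B} = \frac{1137 + B}{2 B}$)
$l = 12 \sqrt{22939}$ ($l = \sqrt{3303216} = 12 \sqrt{22939} \approx 1817.5$)
$N{\left(\left(j - 128\right) + 166 \right)} + l = \frac{1137 + \left(\left(-386 - 128\right) + 166\right)}{2 \left(\left(-386 - 128\right) + 166\right)} + 12 \sqrt{22939} = \frac{1137 + \left(-514 + 166\right)}{2 \left(-514 + 166\right)} + 12 \sqrt{22939} = \frac{1137 - 348}{2 \left(-348\right)} + 12 \sqrt{22939} = \frac{1}{2} \left(- \frac{1}{348}\right) 789 + 12 \sqrt{22939} = - \frac{263}{232} + 12 \sqrt{22939}$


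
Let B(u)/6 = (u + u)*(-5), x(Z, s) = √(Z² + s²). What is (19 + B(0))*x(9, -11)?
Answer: 19*√202 ≈ 270.04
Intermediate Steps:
B(u) = -60*u (B(u) = 6*((u + u)*(-5)) = 6*((2*u)*(-5)) = 6*(-10*u) = -60*u)
(19 + B(0))*x(9, -11) = (19 - 60*0)*√(9² + (-11)²) = (19 + 0)*√(81 + 121) = 19*√202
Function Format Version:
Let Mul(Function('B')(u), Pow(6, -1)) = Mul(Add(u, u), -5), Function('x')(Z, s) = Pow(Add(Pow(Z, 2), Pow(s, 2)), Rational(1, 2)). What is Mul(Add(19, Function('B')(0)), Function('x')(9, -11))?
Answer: Mul(19, Pow(202, Rational(1, 2))) ≈ 270.04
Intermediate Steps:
Function('B')(u) = Mul(-60, u) (Function('B')(u) = Mul(6, Mul(Add(u, u), -5)) = Mul(6, Mul(Mul(2, u), -5)) = Mul(6, Mul(-10, u)) = Mul(-60, u))
Mul(Add(19, Function('B')(0)), Function('x')(9, -11)) = Mul(Add(19, Mul(-60, 0)), Pow(Add(Pow(9, 2), Pow(-11, 2)), Rational(1, 2))) = Mul(Add(19, 0), Pow(Add(81, 121), Rational(1, 2))) = Mul(19, Pow(202, Rational(1, 2)))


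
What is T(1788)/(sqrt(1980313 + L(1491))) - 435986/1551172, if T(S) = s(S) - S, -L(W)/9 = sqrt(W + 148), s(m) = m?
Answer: -217993/775586 ≈ -0.28107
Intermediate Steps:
L(W) = -9*sqrt(148 + W) (L(W) = -9*sqrt(W + 148) = -9*sqrt(148 + W))
T(S) = 0 (T(S) = S - S = 0)
T(1788)/(sqrt(1980313 + L(1491))) - 435986/1551172 = 0/(sqrt(1980313 - 9*sqrt(148 + 1491))) - 435986/1551172 = 0/(sqrt(1980313 - 9*sqrt(1639))) - 435986*1/1551172 = 0/sqrt(1980313 - 9*sqrt(1639)) - 217993/775586 = 0 - 217993/775586 = -217993/775586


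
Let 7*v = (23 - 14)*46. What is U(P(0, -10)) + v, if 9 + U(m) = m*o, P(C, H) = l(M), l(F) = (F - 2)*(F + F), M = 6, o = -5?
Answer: -1329/7 ≈ -189.86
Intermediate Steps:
v = 414/7 (v = ((23 - 14)*46)/7 = (9*46)/7 = (⅐)*414 = 414/7 ≈ 59.143)
l(F) = 2*F*(-2 + F) (l(F) = (-2 + F)*(2*F) = 2*F*(-2 + F))
P(C, H) = 48 (P(C, H) = 2*6*(-2 + 6) = 2*6*4 = 48)
U(m) = -9 - 5*m (U(m) = -9 + m*(-5) = -9 - 5*m)
U(P(0, -10)) + v = (-9 - 5*48) + 414/7 = (-9 - 240) + 414/7 = -249 + 414/7 = -1329/7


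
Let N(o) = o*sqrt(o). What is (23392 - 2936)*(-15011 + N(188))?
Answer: -307065016 + 7691456*sqrt(47) ≈ -2.5433e+8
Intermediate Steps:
N(o) = o**(3/2)
(23392 - 2936)*(-15011 + N(188)) = (23392 - 2936)*(-15011 + 188**(3/2)) = 20456*(-15011 + 376*sqrt(47)) = -307065016 + 7691456*sqrt(47)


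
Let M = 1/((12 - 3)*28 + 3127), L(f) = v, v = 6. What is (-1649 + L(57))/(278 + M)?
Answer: -5551697/939363 ≈ -5.9101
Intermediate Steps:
L(f) = 6
M = 1/3379 (M = 1/(9*28 + 3127) = 1/(252 + 3127) = 1/3379 ≈ 0.00029595)
(-1649 + L(57))/(278 + M) = (-1649 + 6)/(278 + 1/3379) = -1643/939363/3379 = -1643*3379/939363 = -5551697/939363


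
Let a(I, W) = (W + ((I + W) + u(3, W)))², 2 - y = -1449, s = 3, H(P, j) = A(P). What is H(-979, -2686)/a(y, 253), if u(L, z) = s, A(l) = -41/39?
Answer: -41/149822400 ≈ -2.7366e-7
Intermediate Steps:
A(l) = -41/39 (A(l) = -41*1/39 = -41/39)
H(P, j) = -41/39
u(L, z) = 3
y = 1451 (y = 2 - 1*(-1449) = 2 + 1449 = 1451)
a(I, W) = (3 + I + 2*W)² (a(I, W) = (W + ((I + W) + 3))² = (W + (3 + I + W))² = (3 + I + 2*W)²)
H(-979, -2686)/a(y, 253) = -41/(39*(3 + 1451 + 2*253)²) = -41/(39*(3 + 1451 + 506)²) = -41/(39*(1960²)) = -41/39/3841600 = -41/39*1/3841600 = -41/149822400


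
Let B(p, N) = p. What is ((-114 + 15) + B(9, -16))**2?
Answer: 8100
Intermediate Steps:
((-114 + 15) + B(9, -16))**2 = ((-114 + 15) + 9)**2 = (-99 + 9)**2 = (-90)**2 = 8100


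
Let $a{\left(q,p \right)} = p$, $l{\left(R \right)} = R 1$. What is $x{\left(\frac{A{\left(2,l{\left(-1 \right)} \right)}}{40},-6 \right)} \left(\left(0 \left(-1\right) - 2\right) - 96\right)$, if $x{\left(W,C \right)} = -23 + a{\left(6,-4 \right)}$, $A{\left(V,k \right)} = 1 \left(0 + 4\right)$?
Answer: $2646$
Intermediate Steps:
$l{\left(R \right)} = R$
$A{\left(V,k \right)} = 4$ ($A{\left(V,k \right)} = 1 \cdot 4 = 4$)
$x{\left(W,C \right)} = -27$ ($x{\left(W,C \right)} = -23 - 4 = -27$)
$x{\left(\frac{A{\left(2,l{\left(-1 \right)} \right)}}{40},-6 \right)} \left(\left(0 \left(-1\right) - 2\right) - 96\right) = - 27 \left(\left(0 \left(-1\right) - 2\right) - 96\right) = - 27 \left(\left(0 - 2\right) - 96\right) = - 27 \left(-2 - 96\right) = \left(-27\right) \left(-98\right) = 2646$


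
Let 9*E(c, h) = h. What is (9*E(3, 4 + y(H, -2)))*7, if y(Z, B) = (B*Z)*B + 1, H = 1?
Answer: 63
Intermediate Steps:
y(Z, B) = 1 + Z*B² (y(Z, B) = Z*B² + 1 = 1 + Z*B²)
E(c, h) = h/9
(9*E(3, 4 + y(H, -2)))*7 = (9*((4 + (1 + 1*(-2)²))/9))*7 = (9*((4 + (1 + 1*4))/9))*7 = (9*((4 + (1 + 4))/9))*7 = (9*((4 + 5)/9))*7 = (9*((⅑)*9))*7 = (9*1)*7 = 9*7 = 63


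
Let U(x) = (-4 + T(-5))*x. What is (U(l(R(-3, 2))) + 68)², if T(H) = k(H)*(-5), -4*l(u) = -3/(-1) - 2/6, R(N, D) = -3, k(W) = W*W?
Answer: 23716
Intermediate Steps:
k(W) = W²
l(u) = -⅔ (l(u) = -(-3/(-1) - 2/6)/4 = -(-3*(-1) - 2*⅙)/4 = -(3 - ⅓)/4 = -¼*8/3 = -⅔)
T(H) = -5*H² (T(H) = H²*(-5) = -5*H²)
U(x) = -129*x (U(x) = (-4 - 5*(-5)²)*x = (-4 - 5*25)*x = (-4 - 125)*x = -129*x)
(U(l(R(-3, 2))) + 68)² = (-129*(-⅔) + 68)² = (86 + 68)² = 154² = 23716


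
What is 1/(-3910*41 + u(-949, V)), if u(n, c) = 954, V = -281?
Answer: -1/159356 ≈ -6.2753e-6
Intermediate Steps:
1/(-3910*41 + u(-949, V)) = 1/(-3910*41 + 954) = 1/(-160310 + 954) = 1/(-159356) = -1/159356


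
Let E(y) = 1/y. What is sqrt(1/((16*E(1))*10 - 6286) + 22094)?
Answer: sqrt(829140886218)/6126 ≈ 148.64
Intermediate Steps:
sqrt(1/((16*E(1))*10 - 6286) + 22094) = sqrt(1/((16/1)*10 - 6286) + 22094) = sqrt(1/((16*1)*10 - 6286) + 22094) = sqrt(1/(16*10 - 6286) + 22094) = sqrt(1/(160 - 6286) + 22094) = sqrt(1/(-6126) + 22094) = sqrt(-1/6126 + 22094) = sqrt(135347843/6126) = sqrt(829140886218)/6126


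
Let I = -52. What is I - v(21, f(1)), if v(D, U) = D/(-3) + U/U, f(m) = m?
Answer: -46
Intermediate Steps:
v(D, U) = 1 - D/3 (v(D, U) = D*(-⅓) + 1 = -D/3 + 1 = 1 - D/3)
I - v(21, f(1)) = -52 - (1 - ⅓*21) = -52 - (1 - 7) = -52 - 1*(-6) = -52 + 6 = -46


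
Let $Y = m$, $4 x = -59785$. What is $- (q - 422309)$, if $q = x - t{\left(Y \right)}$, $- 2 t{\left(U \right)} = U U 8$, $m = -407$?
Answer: $- \frac{901363}{4} \approx -2.2534 \cdot 10^{5}$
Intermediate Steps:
$x = - \frac{59785}{4}$ ($x = \frac{1}{4} \left(-59785\right) = - \frac{59785}{4} \approx -14946.0$)
$Y = -407$
$t{\left(U \right)} = - 4 U^{2}$ ($t{\left(U \right)} = - \frac{U U 8}{2} = - \frac{U^{2} \cdot 8}{2} = - \frac{8 U^{2}}{2} = - 4 U^{2}$)
$q = \frac{2590599}{4}$ ($q = - \frac{59785}{4} - - 4 \left(-407\right)^{2} = - \frac{59785}{4} - \left(-4\right) 165649 = - \frac{59785}{4} - -662596 = - \frac{59785}{4} + 662596 = \frac{2590599}{4} \approx 6.4765 \cdot 10^{5}$)
$- (q - 422309) = - (\frac{2590599}{4} - 422309) = \left(-1\right) \frac{901363}{4} = - \frac{901363}{4}$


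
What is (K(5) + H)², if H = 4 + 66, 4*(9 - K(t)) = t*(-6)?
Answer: 29929/4 ≈ 7482.3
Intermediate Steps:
K(t) = 9 + 3*t/2 (K(t) = 9 - t*(-6)/4 = 9 - (-3)*t/2 = 9 + 3*t/2)
H = 70
(K(5) + H)² = ((9 + (3/2)*5) + 70)² = ((9 + 15/2) + 70)² = (33/2 + 70)² = (173/2)² = 29929/4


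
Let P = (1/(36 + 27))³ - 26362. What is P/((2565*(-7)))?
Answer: 6591739013/4489593885 ≈ 1.4682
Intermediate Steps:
P = -6591739013/250047 (P = (1/63)³ - 26362 = 1/250047 - 26362 = -6591739013/250047 ≈ -26362.)
P/((2565*(-7))) = -6591739013/(250047*(2565*(-7))) = -6591739013/250047/(-17955) = -6591739013/250047*(-1/17955) = 6591739013/4489593885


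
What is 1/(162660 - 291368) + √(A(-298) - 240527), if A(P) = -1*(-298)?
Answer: -1/128708 + I*√240229 ≈ -7.7695e-6 + 490.13*I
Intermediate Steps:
A(P) = 298
1/(162660 - 291368) + √(A(-298) - 240527) = 1/(162660 - 291368) + √(298 - 240527) = 1/(-128708) + √(-240229) = -1/128708 + I*√240229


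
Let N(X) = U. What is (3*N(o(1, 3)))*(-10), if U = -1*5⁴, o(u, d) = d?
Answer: 18750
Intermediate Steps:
U = -625 (U = -1*625 = -625)
N(X) = -625
(3*N(o(1, 3)))*(-10) = (3*(-625))*(-10) = -1875*(-10) = 18750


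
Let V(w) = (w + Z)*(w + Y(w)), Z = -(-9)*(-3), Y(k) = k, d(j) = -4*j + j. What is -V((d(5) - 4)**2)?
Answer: -241148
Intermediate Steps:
d(j) = -3*j
Z = -27 (Z = -3*9 = -27)
V(w) = 2*w*(-27 + w) (V(w) = (w - 27)*(w + w) = (-27 + w)*(2*w) = 2*w*(-27 + w))
-V((d(5) - 4)**2) = -2*(-3*5 - 4)**2*(-27 + (-3*5 - 4)**2) = -2*(-15 - 4)**2*(-27 + (-15 - 4)**2) = -2*(-19)**2*(-27 + (-19)**2) = -2*361*(-27 + 361) = -2*361*334 = -1*241148 = -241148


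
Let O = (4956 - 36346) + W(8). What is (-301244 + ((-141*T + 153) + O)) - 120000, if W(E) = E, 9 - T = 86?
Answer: -441616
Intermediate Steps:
T = -77 (T = 9 - 1*86 = 9 - 86 = -77)
O = -31382 (O = (4956 - 36346) + 8 = -31390 + 8 = -31382)
(-301244 + ((-141*T + 153) + O)) - 120000 = (-301244 + ((-141*(-77) + 153) - 31382)) - 120000 = (-301244 + ((10857 + 153) - 31382)) - 120000 = (-301244 + (11010 - 31382)) - 120000 = (-301244 - 20372) - 120000 = -321616 - 120000 = -441616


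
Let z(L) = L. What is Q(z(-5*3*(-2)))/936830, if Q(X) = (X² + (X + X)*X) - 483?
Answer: 2217/936830 ≈ 0.0023665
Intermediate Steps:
Q(X) = -483 + 3*X² (Q(X) = (X² + (2*X)*X) - 483 = (X² + 2*X²) - 483 = 3*X² - 483 = -483 + 3*X²)
Q(z(-5*3*(-2)))/936830 = (-483 + 3*(-5*3*(-2))²)/936830 = (-483 + 3*(-15*(-2))²)*(1/936830) = (-483 + 3*30²)*(1/936830) = (-483 + 3*900)*(1/936830) = (-483 + 2700)*(1/936830) = 2217*(1/936830) = 2217/936830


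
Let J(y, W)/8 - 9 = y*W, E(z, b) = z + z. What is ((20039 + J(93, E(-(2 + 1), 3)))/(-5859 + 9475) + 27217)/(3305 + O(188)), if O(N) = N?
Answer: 98432319/12630688 ≈ 7.7931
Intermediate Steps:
E(z, b) = 2*z
J(y, W) = 72 + 8*W*y (J(y, W) = 72 + 8*(y*W) = 72 + 8*(W*y) = 72 + 8*W*y)
((20039 + J(93, E(-(2 + 1), 3)))/(-5859 + 9475) + 27217)/(3305 + O(188)) = ((20039 + (72 + 8*(2*(-(2 + 1)))*93))/(-5859 + 9475) + 27217)/(3305 + 188) = ((20039 + (72 + 8*(2*(-1*3))*93))/3616 + 27217)/3493 = ((20039 + (72 + 8*(2*(-3))*93))*(1/3616) + 27217)*(1/3493) = ((20039 + (72 + 8*(-6)*93))*(1/3616) + 27217)*(1/3493) = ((20039 + (72 - 4464))*(1/3616) + 27217)*(1/3493) = ((20039 - 4392)*(1/3616) + 27217)*(1/3493) = (15647*(1/3616) + 27217)*(1/3493) = (15647/3616 + 27217)*(1/3493) = (98432319/3616)*(1/3493) = 98432319/12630688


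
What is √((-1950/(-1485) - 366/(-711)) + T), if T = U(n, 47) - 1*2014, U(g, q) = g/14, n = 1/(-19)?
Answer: I*√967634334742306/693462 ≈ 44.857*I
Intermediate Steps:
n = -1/19 ≈ -0.052632
U(g, q) = g/14 (U(g, q) = g*(1/14) = g/14)
T = -535725/266 (T = (1/14)*(-1/19) - 1*2014 = -1/266 - 2014 = -535725/266 ≈ -2014.0)
√((-1950/(-1485) - 366/(-711)) + T) = √((-1950/(-1485) - 366/(-711)) - 535725/266) = √((-1950*(-1/1485) - 366*(-1/711)) - 535725/266) = √((130/99 + 122/237) - 535725/266) = √(14296/7821 - 535725/266) = √(-4186102489/2080386) = I*√967634334742306/693462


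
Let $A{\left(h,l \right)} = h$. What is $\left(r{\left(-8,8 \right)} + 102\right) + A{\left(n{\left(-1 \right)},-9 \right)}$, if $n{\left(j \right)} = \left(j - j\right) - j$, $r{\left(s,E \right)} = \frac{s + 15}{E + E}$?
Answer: $\frac{1655}{16} \approx 103.44$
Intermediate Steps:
$r{\left(s,E \right)} = \frac{15 + s}{2 E}$
$n{\left(j \right)} = - j$ ($n{\left(j \right)} = 0 - j = - j$)
$\left(r{\left(-8,8 \right)} + 102\right) + A{\left(n{\left(-1 \right)},-9 \right)} = \left(\frac{15 - 8}{2 \cdot 8} + 102\right) - -1 = \left(\frac{1}{2} \cdot \frac{1}{8} \cdot 7 + 102\right) + 1 = \left(\frac{7}{16} + 102\right) + 1 = \frac{1639}{16} + 1 = \frac{1655}{16}$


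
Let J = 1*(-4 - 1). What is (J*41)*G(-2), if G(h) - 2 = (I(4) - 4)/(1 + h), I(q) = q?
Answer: -410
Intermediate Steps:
G(h) = 2 (G(h) = 2 + (4 - 4)/(1 + h) = 2 + 0/(1 + h) = 2 + 0 = 2)
J = -5 (J = 1*(-5) = -5)
(J*41)*G(-2) = -5*41*2 = -205*2 = -410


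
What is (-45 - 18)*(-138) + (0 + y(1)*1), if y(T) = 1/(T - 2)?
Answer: 8693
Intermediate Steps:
y(T) = 1/(-2 + T)
(-45 - 18)*(-138) + (0 + y(1)*1) = (-45 - 18)*(-138) + (0 + 1/(-2 + 1)) = -63*(-138) + (0 + 1/(-1)) = 8694 + (0 - 1*1) = 8694 + (0 - 1) = 8694 - 1 = 8693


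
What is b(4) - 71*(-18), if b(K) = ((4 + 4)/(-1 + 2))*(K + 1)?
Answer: 1318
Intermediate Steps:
b(K) = 8 + 8*K (b(K) = (8/1)*(1 + K) = (8*1)*(1 + K) = 8*(1 + K) = 8 + 8*K)
b(4) - 71*(-18) = (8 + 8*4) - 71*(-18) = (8 + 32) + 1278 = 40 + 1278 = 1318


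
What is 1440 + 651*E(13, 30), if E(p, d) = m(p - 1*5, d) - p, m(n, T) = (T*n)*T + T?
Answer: 4699707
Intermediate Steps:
m(n, T) = T + n*T**2 (m(n, T) = n*T**2 + T = T + n*T**2)
E(p, d) = -p + d*(1 + d*(-5 + p)) (E(p, d) = d*(1 + d*(p - 1*5)) - p = d*(1 + d*(p - 5)) - p = d*(1 + d*(-5 + p)) - p = -p + d*(1 + d*(-5 + p)))
1440 + 651*E(13, 30) = 1440 + 651*(-1*13 + 30*(1 + 30*(-5 + 13))) = 1440 + 651*(-13 + 30*(1 + 30*8)) = 1440 + 651*(-13 + 30*(1 + 240)) = 1440 + 651*(-13 + 30*241) = 1440 + 651*(-13 + 7230) = 1440 + 651*7217 = 1440 + 4698267 = 4699707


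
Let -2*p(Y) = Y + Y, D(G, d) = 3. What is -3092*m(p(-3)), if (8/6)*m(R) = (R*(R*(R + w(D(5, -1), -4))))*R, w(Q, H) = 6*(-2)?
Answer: 563517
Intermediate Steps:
p(Y) = -Y (p(Y) = -(Y + Y)/2 = -Y)
w(Q, H) = -12
m(R) = 3*R**3*(-12 + R)/4 (m(R) = 3*((R*(R*(R - 12)))*R)/4 = 3*((R*(R*(-12 + R)))*R)/4 = 3*((R**2*(-12 + R))*R)/4 = 3*(R**3*(-12 + R))/4 = 3*R**3*(-12 + R)/4)
-3092*m(p(-3)) = -3092*3*(-1*(-3))**3*(-12 - 1*(-3))/4 = -3092*(3/4)*3**3*(-12 + 3) = -3092*(3/4)*27*(-9) = -(-563517) = -3092*(-729/4) = 563517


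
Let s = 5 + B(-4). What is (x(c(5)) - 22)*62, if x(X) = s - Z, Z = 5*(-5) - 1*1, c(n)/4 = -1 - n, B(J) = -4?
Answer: 310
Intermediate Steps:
s = 1 (s = 5 - 4 = 1)
c(n) = -4 - 4*n (c(n) = 4*(-1 - n) = -4 - 4*n)
Z = -26 (Z = -25 - 1 = -26)
x(X) = 27 (x(X) = 1 - 1*(-26) = 1 + 26 = 27)
(x(c(5)) - 22)*62 = (27 - 22)*62 = 5*62 = 310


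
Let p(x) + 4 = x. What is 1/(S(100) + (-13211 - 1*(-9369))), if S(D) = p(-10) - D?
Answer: -1/3956 ≈ -0.00025278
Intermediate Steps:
p(x) = -4 + x
S(D) = -14 - D (S(D) = (-4 - 10) - D = -14 - D)
1/(S(100) + (-13211 - 1*(-9369))) = 1/((-14 - 1*100) + (-13211 - 1*(-9369))) = 1/((-14 - 100) + (-13211 + 9369)) = 1/(-114 - 3842) = 1/(-3956) = -1/3956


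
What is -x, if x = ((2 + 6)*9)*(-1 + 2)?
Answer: -72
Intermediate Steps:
x = 72 (x = (8*9)*1 = 72*1 = 72)
-x = -1*72 = -72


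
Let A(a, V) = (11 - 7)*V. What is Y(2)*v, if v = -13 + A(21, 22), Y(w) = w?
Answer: 150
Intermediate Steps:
A(a, V) = 4*V
v = 75 (v = -13 + 4*22 = -13 + 88 = 75)
Y(2)*v = 2*75 = 150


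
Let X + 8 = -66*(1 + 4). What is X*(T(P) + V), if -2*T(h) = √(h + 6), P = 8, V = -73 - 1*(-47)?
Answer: 8788 + 169*√14 ≈ 9420.3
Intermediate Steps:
V = -26 (V = -73 + 47 = -26)
X = -338 (X = -8 - 66*(1 + 4) = -8 - 66*5 = -8 - 22*15 = -8 - 330 = -338)
T(h) = -√(6 + h)/2 (T(h) = -√(h + 6)/2 = -√(6 + h)/2)
X*(T(P) + V) = -338*(-√(6 + 8)/2 - 26) = -338*(-√14/2 - 26) = -338*(-26 - √14/2) = 8788 + 169*√14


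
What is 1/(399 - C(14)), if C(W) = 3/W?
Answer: 14/5583 ≈ 0.0025076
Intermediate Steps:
1/(399 - C(14)) = 1/(399 - 3/14) = 1/(5583/14) = 14/5583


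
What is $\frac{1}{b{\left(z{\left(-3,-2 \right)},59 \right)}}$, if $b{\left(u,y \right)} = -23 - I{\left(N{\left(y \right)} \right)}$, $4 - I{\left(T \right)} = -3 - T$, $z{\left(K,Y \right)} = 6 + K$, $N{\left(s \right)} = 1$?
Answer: $- \frac{1}{31} \approx -0.032258$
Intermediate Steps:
$I{\left(T \right)} = 7 + T$ ($I{\left(T \right)} = 4 - \left(-3 - T\right) = 4 + \left(3 + T\right) = 7 + T$)
$b{\left(u,y \right)} = -31$ ($b{\left(u,y \right)} = -23 - \left(7 + 1\right) = -23 - 8 = -31$)
$\frac{1}{b{\left(z{\left(-3,-2 \right)},59 \right)}} = \frac{1}{-31} = - \frac{1}{31}$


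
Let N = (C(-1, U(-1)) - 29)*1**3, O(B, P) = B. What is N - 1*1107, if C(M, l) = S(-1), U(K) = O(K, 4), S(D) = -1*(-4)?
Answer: -1132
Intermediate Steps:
S(D) = 4
U(K) = K
C(M, l) = 4
N = -25 (N = (4 - 29)*1**3 = -25*1 = -25)
N - 1*1107 = -25 - 1*1107 = -25 - 1107 = -1132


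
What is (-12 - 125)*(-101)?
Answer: 13837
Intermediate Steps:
(-12 - 125)*(-101) = -137*(-101) = 13837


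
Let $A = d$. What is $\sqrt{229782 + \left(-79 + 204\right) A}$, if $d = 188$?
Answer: $\sqrt{253282} \approx 503.27$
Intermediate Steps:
$A = 188$
$\sqrt{229782 + \left(-79 + 204\right) A} = \sqrt{229782 + \left(-79 + 204\right) 188} = \sqrt{229782 + 125 \cdot 188} = \sqrt{229782 + 23500} = \sqrt{253282}$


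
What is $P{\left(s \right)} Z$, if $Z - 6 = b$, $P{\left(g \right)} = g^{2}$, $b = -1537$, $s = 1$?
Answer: $-1531$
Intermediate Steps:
$Z = -1531$ ($Z = 6 - 1537 = -1531$)
$P{\left(s \right)} Z = 1^{2} \left(-1531\right) = 1 \left(-1531\right) = -1531$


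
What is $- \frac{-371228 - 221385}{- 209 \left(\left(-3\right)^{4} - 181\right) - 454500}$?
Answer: $- \frac{592613}{433600} \approx -1.3667$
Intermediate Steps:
$- \frac{-371228 - 221385}{- 209 \left(\left(-3\right)^{4} - 181\right) - 454500} = - \frac{-592613}{- 209 \left(81 - 181\right) - 454500} = - \frac{-592613}{\left(-209\right) \left(-100\right) - 454500} = - \frac{-592613}{20900 - 454500} = - \frac{-592613}{-433600} = - \frac{\left(-592613\right) \left(-1\right)}{433600} = \left(-1\right) \frac{592613}{433600} = - \frac{592613}{433600}$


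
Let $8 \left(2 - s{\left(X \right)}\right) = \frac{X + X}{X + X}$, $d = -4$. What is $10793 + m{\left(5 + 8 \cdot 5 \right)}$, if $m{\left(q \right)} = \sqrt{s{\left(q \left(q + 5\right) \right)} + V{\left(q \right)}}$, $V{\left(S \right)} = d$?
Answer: $10793 + \frac{i \sqrt{34}}{4} \approx 10793.0 + 1.4577 i$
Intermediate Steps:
$s{\left(X \right)} = \frac{15}{8}$ ($s{\left(X \right)} = 2 - \frac{\left(X + X\right) \frac{1}{X + X}}{8} = 2 - \frac{2 X \frac{1}{2 X}}{8} = 2 - \frac{1}{8} = \frac{15}{8}$)
$V{\left(S \right)} = -4$
$m{\left(q \right)} = \frac{i \sqrt{34}}{4}$ ($m{\left(q \right)} = \sqrt{\frac{15}{8} - 4} = \sqrt{- \frac{17}{8}} = \frac{i \sqrt{34}}{4}$)
$10793 + m{\left(5 + 8 \cdot 5 \right)} = 10793 + \frac{i \sqrt{34}}{4}$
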